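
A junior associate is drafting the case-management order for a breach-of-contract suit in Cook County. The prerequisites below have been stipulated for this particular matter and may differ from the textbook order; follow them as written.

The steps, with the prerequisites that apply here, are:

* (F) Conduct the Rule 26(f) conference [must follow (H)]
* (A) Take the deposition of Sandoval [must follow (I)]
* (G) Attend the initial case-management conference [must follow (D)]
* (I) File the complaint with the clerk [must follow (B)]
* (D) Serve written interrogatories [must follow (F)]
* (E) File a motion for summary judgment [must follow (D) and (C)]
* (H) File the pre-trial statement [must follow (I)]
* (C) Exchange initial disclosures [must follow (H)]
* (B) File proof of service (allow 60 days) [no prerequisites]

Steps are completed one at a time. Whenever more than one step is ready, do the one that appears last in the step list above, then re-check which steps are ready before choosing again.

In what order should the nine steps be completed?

(B) → (I) → (H) → (C) → (A) → (F) → (D) → (E) → (G)

Only (B) has no prerequisites, so it is first.
(I) needed (B), now all done → (I).
Ready: (H) and (A). (H) is listed later → (H).
(C) and (F) now also ready, so the ready set is {(C), (A), (F)}; (C) is listed later → (C).
Now (A) and (F) have their prerequisites met. (A) is listed later, so (A) next.
(F) is the only step now ready → (F).
(D) needed (F), now all done → (D).
Ready: (E) and (G). (E) is listed later → (E).
That leaves (G) as the only ready step → (G).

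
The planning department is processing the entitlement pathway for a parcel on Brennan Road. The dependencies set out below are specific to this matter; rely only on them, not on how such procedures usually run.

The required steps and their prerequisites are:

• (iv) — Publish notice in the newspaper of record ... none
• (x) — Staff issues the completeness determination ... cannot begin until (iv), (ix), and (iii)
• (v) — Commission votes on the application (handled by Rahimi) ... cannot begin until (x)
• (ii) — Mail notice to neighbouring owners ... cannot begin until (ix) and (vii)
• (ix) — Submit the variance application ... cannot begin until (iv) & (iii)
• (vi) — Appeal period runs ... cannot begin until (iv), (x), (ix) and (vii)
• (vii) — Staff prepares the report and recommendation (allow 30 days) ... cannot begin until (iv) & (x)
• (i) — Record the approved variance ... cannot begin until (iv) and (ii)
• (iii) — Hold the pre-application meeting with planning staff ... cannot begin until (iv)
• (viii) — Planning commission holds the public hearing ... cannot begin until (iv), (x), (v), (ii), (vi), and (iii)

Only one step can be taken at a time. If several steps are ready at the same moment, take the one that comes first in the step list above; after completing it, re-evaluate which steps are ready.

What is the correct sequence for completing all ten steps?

(iv) is the only step with nothing outstanding, so it goes first.
That leaves (iii) as the only ready step → (iii).
That leaves (ix) as the only ready step → (ix).
Next only (x) has its prerequisites met → (x).
Ready: (v) and (vii). (v) is listed earlier → (v).
(vii) needed (iv) and (x), now all done → (vii).
Now (ii) and (vi) have their prerequisites met. (ii) is listed earlier, so (ii) next.
(vi) and (i) are both available; (vi) is listed earlier → (vi).
(i) and (viii) are both available; (i) is listed earlier → (i).
That leaves (viii) as the only ready step → (viii).

(iv) → (iii) → (ix) → (x) → (v) → (vii) → (ii) → (vi) → (i) → (viii)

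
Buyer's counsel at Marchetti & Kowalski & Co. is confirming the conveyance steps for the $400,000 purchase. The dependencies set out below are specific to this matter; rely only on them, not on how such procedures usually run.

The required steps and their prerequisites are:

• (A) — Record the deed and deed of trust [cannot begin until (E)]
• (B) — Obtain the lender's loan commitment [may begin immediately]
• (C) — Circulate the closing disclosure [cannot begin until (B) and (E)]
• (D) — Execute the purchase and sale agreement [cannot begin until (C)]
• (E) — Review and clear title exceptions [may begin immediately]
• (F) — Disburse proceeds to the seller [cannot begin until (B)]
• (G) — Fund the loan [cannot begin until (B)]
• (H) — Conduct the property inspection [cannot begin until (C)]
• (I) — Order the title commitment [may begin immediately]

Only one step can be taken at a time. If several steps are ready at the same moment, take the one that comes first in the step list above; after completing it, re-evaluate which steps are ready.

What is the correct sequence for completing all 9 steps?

Nothing is required for (B), (E) and (I). (B) is listed earlier → (B) first.
(F) and (G) now also ready, so the ready set is {(E), (F), (G), (I)}; (E) is listed earlier → (E).
(A) and (C) now also ready, so the ready set is {(A), (C), (F), (G), (I)}; (A) is listed earlier → (A).
Now (C), (F), (G) and (I) have their prerequisites met. (C) is listed earlier, so (C) next.
(D) and (H) now also ready, so the ready set is {(D), (F), (G), (H), (I)}; (D) is listed earlier → (D).
Now (F), (G), (H) and (I) have their prerequisites met. (F) is listed earlier, so (F) next.
Ready: (G), (H) and (I). (G) is listed earlier → (G).
(H) and (I) are both available; (H) is listed earlier → (H).
Next only (I) has its prerequisites met → (I).

(B), (E), (A), (C), (D), (F), (G), (H), (I)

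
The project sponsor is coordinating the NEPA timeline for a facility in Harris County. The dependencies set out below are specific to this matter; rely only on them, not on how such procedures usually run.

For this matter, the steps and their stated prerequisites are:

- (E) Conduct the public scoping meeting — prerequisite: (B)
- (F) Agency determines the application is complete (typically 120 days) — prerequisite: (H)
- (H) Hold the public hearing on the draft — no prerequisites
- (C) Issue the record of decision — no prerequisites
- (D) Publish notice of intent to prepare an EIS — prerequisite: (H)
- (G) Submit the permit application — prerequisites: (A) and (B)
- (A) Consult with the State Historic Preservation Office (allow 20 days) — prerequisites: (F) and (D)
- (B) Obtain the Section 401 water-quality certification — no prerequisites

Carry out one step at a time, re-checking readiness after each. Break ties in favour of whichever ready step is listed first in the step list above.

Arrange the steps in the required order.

(H) (F) (C) (D) (A) (B) (E) (G)

(H), (C) and (B) have no prerequisites; (H) is listed earlier, so (H) is first.
Now (F), (C), (D) and (B) have their prerequisites met. (F) is listed earlier, so (F) next.
(C), (D) and (B) are all available; (C) is listed earlier → (C).
Ready: (D) and (B). (D) is listed earlier → (D).
(A) and (B) are both available; (A) is listed earlier → (A).
(B) is the only step now ready → (B).
Now (E) and (G) have their prerequisites met. (E) is listed earlier, so (E) next.
(G) needed (A) and (B), now all done → (G).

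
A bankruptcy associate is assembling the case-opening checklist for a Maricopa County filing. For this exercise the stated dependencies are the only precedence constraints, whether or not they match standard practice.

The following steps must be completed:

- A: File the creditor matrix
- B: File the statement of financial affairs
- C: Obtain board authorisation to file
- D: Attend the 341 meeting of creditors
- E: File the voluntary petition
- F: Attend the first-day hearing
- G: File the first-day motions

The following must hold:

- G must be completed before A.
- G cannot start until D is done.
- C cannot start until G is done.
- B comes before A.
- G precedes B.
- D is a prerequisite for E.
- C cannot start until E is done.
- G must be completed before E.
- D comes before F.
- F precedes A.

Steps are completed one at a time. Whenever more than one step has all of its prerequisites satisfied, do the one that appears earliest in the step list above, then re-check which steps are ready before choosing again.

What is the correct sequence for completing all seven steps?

D → F → G → B → A → E → C

D has no prerequisites → D first.
Now F and G have their prerequisites met. F is listed earlier, so F next.
G is the only step now ready → G.
B and E are both available; B is listed earlier → B.
A now also ready, so the ready set is {A, E}; A is listed earlier → A.
E needed D and G, now all done → E.
Next only C has its prerequisites met → C.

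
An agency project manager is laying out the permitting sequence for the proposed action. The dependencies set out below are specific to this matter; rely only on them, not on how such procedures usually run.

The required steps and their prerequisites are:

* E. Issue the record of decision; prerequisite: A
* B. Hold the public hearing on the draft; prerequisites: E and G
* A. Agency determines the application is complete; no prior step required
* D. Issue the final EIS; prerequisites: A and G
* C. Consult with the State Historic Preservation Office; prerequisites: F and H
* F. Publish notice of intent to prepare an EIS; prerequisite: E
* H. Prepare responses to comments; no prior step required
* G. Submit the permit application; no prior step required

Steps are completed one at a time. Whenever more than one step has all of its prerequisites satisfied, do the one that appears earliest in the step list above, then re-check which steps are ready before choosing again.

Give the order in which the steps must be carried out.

A E F H C G B D

A, H and G have no prerequisites; A is listed earlier, so A is first.
E now also ready, so the ready set is {E, H, G}; E is listed earlier → E.
Ready: F, H and G. F is listed earlier → F.
H and G are both available; H is listed earlier → H.
C and G are both available; C is listed earlier → C.
That leaves G as the only ready step → G.
Now B and D have their prerequisites met. B is listed earlier, so B next.
D needed A and G, now all done → D.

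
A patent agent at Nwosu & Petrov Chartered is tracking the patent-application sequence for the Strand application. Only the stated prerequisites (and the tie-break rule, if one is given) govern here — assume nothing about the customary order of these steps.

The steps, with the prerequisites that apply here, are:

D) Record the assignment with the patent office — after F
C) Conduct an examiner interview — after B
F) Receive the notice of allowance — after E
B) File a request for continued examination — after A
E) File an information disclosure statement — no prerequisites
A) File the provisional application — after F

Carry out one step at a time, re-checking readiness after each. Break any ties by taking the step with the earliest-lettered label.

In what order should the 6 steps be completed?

E has no prerequisites → E first.
F needed E, now all done → F.
Ready: A and D. A has the earlier label → A.
B now also ready, so the ready set is {B, D}; B has the earlier label → B.
C and D are both available; C has the earlier label → C.
Next only D has its prerequisites met → D.

E, F, A, B, C, D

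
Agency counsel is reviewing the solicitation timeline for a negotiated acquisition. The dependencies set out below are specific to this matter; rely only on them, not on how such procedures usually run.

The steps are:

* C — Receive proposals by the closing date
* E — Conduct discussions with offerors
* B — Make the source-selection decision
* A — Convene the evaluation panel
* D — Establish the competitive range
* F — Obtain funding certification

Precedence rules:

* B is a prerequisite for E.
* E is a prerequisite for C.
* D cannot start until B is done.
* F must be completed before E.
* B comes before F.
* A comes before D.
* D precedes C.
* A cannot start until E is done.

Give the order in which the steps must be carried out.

Only B has no prerequisites, so it is first.
Next only F has its prerequisites met → F.
That leaves E as the only ready step → E.
That leaves A as the only ready step → A.
D needed B and A, now all done → D.
C needed E and D, now all done → C.

B F E A D C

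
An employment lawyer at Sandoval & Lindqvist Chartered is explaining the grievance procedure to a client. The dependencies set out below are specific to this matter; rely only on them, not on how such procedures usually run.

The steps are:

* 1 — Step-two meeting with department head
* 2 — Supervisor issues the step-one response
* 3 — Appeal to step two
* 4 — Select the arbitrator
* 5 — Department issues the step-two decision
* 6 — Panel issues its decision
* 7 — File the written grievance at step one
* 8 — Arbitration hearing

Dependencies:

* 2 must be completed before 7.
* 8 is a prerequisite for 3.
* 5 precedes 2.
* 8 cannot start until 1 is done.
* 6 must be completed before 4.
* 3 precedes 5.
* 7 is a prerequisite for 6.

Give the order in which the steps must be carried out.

1, 8, 3, 5, 2, 7, 6, 4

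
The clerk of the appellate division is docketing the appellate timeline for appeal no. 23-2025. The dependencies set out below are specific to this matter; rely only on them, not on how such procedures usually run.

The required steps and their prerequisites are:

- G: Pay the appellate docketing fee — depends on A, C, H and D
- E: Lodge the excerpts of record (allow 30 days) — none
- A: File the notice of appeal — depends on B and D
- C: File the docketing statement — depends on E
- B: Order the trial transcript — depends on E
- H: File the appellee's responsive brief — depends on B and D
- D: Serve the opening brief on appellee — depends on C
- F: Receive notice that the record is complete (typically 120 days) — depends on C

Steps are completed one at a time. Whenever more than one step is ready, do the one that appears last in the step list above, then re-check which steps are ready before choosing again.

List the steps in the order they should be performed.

Only E has no prerequisites, so it is first.
Ready: B and C. B is listed later → B.
C is the only step now ready → C.
Now F and D have their prerequisites met. F is listed later, so F next.
D needed C, now all done → D.
Now H and A have their prerequisites met. H is listed later, so H next.
Next only A has its prerequisites met → A.
That leaves G as the only ready step → G.

E, B, C, F, D, H, A, G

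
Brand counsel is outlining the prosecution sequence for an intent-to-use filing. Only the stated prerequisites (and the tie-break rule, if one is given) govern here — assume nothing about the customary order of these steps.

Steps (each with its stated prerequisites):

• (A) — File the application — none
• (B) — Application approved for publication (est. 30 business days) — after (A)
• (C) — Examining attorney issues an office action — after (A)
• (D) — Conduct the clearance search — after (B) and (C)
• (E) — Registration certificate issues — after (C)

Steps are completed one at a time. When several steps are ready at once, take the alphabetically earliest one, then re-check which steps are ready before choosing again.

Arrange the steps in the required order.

Only (A) has no prerequisites, so it is first.
Ready: (B) and (C). (B) has the earlier label → (B).
(C) is the only step now ready → (C).
Ready: (D) and (E). (D) has the earlier label → (D).
That leaves (E) as the only ready step → (E).

(A) (B) (C) (D) (E)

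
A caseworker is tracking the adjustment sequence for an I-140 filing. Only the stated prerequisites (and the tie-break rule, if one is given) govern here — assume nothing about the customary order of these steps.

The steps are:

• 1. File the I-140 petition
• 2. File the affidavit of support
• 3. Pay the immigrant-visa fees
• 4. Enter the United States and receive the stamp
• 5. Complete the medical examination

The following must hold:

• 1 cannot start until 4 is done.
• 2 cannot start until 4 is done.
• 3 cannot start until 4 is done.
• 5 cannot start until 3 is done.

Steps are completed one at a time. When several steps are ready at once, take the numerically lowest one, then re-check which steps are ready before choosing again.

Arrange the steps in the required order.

4, 1, 2, 3, 5

4 is the only step with nothing outstanding, so it goes first.
1, 2 and 3 are all available; 1 has the earlier label → 1.
Ready: 2 and 3. 2 has the earlier label → 2.
3 needed 4, now all done → 3.
5 is the only step now ready → 5.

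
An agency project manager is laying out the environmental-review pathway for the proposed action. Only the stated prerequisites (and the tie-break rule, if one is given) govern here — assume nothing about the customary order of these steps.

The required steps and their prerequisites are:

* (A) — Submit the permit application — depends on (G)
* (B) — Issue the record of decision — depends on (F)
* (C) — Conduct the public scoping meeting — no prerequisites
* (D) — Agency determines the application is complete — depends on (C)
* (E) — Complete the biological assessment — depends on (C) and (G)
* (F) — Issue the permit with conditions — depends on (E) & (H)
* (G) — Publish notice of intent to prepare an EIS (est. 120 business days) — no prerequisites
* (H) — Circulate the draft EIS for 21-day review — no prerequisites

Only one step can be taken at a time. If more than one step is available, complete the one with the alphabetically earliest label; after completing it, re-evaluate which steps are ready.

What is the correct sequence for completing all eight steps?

(C) → (D) → (G) → (A) → (E) → (H) → (F) → (B)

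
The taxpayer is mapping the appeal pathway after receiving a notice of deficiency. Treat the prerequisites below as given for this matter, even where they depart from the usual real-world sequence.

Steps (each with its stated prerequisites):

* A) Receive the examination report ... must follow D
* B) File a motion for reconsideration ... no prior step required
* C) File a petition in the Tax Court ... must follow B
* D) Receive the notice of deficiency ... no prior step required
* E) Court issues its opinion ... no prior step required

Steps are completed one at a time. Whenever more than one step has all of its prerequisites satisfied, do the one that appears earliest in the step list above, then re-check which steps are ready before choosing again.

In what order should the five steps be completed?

B, C, D, A, E

Nothing is required for B, D and E. B is listed earlier → B first.
C now also ready, so the ready set is {C, D, E}; C is listed earlier → C.
Now D and E have their prerequisites met. D is listed earlier, so D next.
A now also ready, so the ready set is {A, E}; A is listed earlier → A.
That leaves E as the only ready step → E.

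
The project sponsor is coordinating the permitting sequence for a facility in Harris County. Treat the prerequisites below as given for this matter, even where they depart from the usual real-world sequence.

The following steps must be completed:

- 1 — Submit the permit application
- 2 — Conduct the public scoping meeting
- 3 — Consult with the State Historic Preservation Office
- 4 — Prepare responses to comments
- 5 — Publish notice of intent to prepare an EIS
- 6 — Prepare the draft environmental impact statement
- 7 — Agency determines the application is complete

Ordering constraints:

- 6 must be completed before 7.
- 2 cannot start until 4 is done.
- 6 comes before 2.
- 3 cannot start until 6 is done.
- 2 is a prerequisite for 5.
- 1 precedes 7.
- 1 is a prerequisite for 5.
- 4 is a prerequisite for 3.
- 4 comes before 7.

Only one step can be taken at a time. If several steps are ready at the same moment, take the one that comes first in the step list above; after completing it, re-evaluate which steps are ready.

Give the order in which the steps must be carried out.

1 → 4 → 6 → 2 → 3 → 5 → 7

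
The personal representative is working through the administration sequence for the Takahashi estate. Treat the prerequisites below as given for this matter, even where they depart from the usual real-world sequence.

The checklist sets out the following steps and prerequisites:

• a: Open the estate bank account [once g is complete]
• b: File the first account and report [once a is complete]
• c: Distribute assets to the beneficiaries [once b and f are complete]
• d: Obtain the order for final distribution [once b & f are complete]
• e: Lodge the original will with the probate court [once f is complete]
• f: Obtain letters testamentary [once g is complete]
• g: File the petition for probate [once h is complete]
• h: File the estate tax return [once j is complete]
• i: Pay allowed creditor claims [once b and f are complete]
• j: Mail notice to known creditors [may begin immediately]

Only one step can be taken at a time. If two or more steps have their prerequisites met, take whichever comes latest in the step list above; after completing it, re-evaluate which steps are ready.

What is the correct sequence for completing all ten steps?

j has no prerequisites → j first.
h is the only step now ready → h.
Next only g has its prerequisites met → g.
f and a are both available; f is listed later → f.
e now also ready, so the ready set is {e, a}; e is listed later → e.
That leaves a as the only ready step → a.
b needed a, now all done → b.
Now i, d and c have their prerequisites met. i is listed later, so i next.
Ready: d and c. d is listed later → d.
c needed f and b, now all done → c.

j → h → g → f → e → a → b → i → d → c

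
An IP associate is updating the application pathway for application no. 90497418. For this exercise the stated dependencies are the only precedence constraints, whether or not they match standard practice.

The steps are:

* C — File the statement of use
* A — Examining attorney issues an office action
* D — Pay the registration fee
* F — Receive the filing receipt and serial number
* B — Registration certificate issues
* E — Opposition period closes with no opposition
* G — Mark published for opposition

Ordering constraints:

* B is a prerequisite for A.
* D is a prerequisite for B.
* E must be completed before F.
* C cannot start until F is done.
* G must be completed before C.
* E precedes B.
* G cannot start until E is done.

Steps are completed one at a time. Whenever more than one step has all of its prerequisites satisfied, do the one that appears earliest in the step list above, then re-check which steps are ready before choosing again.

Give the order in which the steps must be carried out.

D E F B A G C

D and E have no prerequisites; D is listed earlier, so D is first.
That leaves E as the only ready step → E.
Now F, B and G have their prerequisites met. F is listed earlier, so F next.
B and G are both available; B is listed earlier → B.
Now A and G have their prerequisites met. A is listed earlier, so A next.
G needed E, now all done → G.
C needed F and G, now all done → C.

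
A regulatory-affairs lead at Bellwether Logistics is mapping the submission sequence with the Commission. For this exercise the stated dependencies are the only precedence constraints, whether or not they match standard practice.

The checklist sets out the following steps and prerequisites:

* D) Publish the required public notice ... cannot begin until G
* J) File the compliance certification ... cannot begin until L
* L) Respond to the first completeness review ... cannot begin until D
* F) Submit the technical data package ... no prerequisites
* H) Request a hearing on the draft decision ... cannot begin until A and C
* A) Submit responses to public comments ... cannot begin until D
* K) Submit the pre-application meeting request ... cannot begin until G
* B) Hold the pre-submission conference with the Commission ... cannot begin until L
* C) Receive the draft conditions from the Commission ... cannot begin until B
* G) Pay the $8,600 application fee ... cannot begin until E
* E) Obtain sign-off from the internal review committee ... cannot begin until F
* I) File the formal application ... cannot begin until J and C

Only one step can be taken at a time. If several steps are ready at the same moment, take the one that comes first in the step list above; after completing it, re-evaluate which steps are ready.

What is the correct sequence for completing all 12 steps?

Only F has no prerequisites, so it is first.
E needed F, now all done → E.
Next only G has its prerequisites met → G.
D and K are both available; D is listed earlier → D.
Ready: L, A and K. L is listed earlier → L.
J and B now also ready, so the ready set is {J, A, K, B}; J is listed earlier → J.
Now A, K and B have their prerequisites met. A is listed earlier, so A next.
Now K and B have their prerequisites met. K is listed earlier, so K next.
That leaves B as the only ready step → B.
Next only C has its prerequisites met → C.
Now H and I have their prerequisites met. H is listed earlier, so H next.
I needed J and C, now all done → I.

F, E, G, D, L, J, A, K, B, C, H, I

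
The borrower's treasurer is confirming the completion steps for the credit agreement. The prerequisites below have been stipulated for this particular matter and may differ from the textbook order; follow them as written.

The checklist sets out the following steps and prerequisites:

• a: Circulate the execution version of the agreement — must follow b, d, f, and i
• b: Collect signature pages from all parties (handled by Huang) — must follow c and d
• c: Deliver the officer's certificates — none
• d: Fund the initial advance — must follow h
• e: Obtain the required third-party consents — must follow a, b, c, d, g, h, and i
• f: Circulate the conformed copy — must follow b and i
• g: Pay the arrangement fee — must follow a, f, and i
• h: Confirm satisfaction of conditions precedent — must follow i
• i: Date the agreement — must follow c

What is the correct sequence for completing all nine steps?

c is the only step with nothing outstanding, so it goes first.
i needed c, now all done → i.
h needed i, now all done → h.
d needed h, now all done → d.
Next only b has its prerequisites met → b.
f is the only step now ready → f.
That leaves a as the only ready step → a.
That leaves g as the only ready step → g.
That leaves e as the only ready step → e.

c i h d b f a g e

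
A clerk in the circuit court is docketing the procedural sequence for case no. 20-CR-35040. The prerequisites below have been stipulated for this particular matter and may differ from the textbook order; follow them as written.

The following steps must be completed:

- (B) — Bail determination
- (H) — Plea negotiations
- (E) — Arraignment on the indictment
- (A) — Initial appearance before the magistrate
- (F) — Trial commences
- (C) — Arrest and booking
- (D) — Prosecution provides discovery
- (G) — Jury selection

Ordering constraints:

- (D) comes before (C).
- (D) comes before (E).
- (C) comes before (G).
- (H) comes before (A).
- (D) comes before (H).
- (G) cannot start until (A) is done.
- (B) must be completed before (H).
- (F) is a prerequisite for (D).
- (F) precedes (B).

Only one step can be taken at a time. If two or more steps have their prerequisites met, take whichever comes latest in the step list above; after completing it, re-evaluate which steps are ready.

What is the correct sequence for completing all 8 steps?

(F), (D), (C), (E), (B), (H), (A), (G)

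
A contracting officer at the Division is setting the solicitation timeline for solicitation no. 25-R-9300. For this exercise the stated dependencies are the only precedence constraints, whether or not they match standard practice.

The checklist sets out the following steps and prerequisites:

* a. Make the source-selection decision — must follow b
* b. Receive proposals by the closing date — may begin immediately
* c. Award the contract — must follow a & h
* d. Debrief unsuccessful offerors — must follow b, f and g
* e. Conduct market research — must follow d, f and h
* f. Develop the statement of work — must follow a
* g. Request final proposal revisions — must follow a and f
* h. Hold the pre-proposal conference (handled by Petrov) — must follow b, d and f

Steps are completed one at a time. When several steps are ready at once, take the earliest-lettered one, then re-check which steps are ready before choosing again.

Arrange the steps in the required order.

b has no prerequisites → b first.
a is the only step now ready → a.
That leaves f as the only ready step → f.
g needed a and f, now all done → g.
d is the only step now ready → d.
h is the only step now ready → h.
c and e are both available; c has the earlier label → c.
e needed d, f and h, now all done → e.

b, a, f, g, d, h, c, e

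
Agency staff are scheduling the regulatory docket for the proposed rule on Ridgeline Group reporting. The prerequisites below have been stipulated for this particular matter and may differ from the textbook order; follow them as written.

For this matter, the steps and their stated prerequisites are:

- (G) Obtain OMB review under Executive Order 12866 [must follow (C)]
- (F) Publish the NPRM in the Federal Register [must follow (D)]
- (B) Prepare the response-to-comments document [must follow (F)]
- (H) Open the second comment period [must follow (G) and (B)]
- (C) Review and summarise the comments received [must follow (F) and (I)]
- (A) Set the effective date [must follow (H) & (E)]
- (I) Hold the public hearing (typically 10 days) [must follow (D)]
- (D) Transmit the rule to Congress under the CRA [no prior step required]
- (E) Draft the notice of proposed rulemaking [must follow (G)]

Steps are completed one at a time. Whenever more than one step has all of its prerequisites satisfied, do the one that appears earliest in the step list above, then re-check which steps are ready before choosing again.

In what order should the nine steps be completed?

Only (D) has no prerequisites, so it is first.
(F) and (I) are both available; (F) is listed earlier → (F).
Now (B) and (I) have their prerequisites met. (B) is listed earlier, so (B) next.
Next only (I) has its prerequisites met → (I).
(C) is the only step now ready → (C).
(G) needed (C), now all done → (G).
Ready: (H) and (E). (H) is listed earlier → (H).
(E) needed (G), now all done → (E).
(A) needed (H) and (E), now all done → (A).

(D) (F) (B) (I) (C) (G) (H) (E) (A)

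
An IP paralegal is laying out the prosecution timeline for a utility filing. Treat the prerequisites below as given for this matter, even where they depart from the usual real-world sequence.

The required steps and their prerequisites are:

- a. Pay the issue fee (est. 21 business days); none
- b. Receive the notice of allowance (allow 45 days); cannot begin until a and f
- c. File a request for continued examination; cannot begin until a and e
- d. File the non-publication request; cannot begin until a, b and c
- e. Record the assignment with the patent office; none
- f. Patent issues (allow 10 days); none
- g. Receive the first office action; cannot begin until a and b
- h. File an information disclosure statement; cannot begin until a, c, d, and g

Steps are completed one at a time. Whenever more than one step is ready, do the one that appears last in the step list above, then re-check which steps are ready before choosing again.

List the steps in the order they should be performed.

f, e, a, c, b, g, d, h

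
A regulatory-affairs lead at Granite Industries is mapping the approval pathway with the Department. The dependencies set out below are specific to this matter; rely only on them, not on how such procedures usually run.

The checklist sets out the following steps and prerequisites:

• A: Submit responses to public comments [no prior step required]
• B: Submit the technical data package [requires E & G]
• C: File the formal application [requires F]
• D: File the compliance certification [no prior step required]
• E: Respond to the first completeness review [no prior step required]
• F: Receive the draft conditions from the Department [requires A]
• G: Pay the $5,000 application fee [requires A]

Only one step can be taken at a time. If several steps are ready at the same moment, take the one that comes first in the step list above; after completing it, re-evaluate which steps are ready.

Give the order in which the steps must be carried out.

A, D, E, F, C, G, B

A, D and E have no prerequisites; A is listed earlier, so A is first.
Ready: D, E, F and G. D is listed earlier → D.
Ready: E, F and G. E is listed earlier → E.
Ready: F and G. F is listed earlier → F.
Ready: C and G. C is listed earlier → C.
G needed A, now all done → G.
B needed E and G, now all done → B.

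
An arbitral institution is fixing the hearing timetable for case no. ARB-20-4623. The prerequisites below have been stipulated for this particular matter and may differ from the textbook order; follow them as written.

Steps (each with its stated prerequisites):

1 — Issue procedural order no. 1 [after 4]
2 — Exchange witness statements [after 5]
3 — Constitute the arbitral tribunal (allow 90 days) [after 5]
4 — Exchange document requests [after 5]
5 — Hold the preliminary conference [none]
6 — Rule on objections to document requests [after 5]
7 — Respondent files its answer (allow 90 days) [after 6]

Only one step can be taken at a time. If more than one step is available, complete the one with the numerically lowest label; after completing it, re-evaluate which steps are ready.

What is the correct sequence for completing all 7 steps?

5 is the only step with nothing outstanding, so it goes first.
2, 3, 4 and 6 are all available; 2 has the earlier label → 2.
Now 3, 4 and 6 have their prerequisites met. 3 has the earlier label, so 3 next.
4 and 6 are both available; 4 has the earlier label → 4.
Now 1 and 6 have their prerequisites met. 1 has the earlier label, so 1 next.
That leaves 6 as the only ready step → 6.
7 is the only step now ready → 7.

5 2 3 4 1 6 7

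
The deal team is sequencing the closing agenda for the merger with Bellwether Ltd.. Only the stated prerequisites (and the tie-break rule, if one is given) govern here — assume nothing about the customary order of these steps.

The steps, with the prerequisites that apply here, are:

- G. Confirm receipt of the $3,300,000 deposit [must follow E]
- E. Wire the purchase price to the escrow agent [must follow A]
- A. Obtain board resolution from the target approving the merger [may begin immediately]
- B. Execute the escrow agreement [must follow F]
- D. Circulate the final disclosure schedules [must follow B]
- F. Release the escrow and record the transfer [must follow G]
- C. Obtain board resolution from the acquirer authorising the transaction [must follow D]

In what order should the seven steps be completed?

A, E, G, F, B, D, C

A is the only step with nothing outstanding, so it goes first.
E needed A, now all done → E.
G needed E, now all done → G.
F needed G, now all done → F.
Next only B has its prerequisites met → B.
D is the only step now ready → D.
That leaves C as the only ready step → C.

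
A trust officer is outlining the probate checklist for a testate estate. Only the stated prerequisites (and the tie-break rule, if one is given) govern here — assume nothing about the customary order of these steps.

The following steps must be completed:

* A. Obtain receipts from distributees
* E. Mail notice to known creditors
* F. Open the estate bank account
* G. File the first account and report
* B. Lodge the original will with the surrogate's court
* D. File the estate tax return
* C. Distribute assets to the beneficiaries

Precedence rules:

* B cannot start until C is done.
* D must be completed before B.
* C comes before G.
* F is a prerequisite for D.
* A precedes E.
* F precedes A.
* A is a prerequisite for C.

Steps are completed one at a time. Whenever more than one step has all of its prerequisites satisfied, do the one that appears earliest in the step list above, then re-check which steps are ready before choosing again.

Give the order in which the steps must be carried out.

F A E D C G B

Only F has no prerequisites, so it is first.
Now A and D have their prerequisites met. A is listed earlier, so A next.
Ready: E, D and C. E is listed earlier → E.
D and C are both available; D is listed earlier → D.
That leaves C as the only ready step → C.
G and B are both available; G is listed earlier → G.
B needed D and C, now all done → B.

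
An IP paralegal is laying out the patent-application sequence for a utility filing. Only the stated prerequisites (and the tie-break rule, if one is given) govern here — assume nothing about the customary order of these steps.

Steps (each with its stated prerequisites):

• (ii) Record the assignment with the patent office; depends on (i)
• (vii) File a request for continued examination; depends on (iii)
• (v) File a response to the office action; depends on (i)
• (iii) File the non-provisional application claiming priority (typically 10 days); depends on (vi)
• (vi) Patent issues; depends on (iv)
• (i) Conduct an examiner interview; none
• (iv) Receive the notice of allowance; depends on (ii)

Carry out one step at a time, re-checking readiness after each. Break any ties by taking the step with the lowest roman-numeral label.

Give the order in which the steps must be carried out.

(i), (ii), (iv), (v), (vi), (iii), (vii)

Only (i) has no prerequisites, so it is first.
Ready: (ii) and (v). (ii) has the earlier label → (ii).
(iv) now also ready, so the ready set is {(iv), (v)}; (iv) has the earlier label → (iv).
Ready: (v) and (vi). (v) has the earlier label → (v).
(vi) needed (iv), now all done → (vi).
(iii) needed (vi), now all done → (iii).
(vii) needed (iii), now all done → (vii).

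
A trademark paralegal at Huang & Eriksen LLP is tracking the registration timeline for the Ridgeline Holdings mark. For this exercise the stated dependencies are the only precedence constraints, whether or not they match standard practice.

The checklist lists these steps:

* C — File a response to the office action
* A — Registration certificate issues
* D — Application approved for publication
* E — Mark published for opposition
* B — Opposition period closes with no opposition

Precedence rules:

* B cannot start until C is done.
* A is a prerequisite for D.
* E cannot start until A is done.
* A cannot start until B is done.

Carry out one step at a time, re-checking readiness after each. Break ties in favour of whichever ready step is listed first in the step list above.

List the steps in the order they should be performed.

C is the only step with nothing outstanding, so it goes first.
B needed C, now all done → B.
That leaves A as the only ready step → A.
Now D and E have their prerequisites met. D is listed earlier, so D next.
That leaves E as the only ready step → E.

C → B → A → D → E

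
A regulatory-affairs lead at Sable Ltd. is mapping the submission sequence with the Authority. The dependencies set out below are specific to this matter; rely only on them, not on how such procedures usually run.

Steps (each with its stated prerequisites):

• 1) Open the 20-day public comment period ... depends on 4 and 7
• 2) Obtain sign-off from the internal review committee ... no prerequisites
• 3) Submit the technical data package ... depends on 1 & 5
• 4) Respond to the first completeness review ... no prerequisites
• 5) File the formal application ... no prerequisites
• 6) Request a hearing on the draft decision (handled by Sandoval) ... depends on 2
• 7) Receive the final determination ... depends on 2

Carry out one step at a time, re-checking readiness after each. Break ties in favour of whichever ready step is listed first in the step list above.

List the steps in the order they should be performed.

Nothing is required for 2, 4 and 5. 2 is listed earlier → 2 first.
6 and 7 now also ready, so the ready set is {4, 5, 6, 7}; 4 is listed earlier → 4.
Now 5, 6 and 7 have their prerequisites met. 5 is listed earlier, so 5 next.
Now 6 and 7 have their prerequisites met. 6 is listed earlier, so 6 next.
7 is the only step now ready → 7.
1 needed 4 and 7, now all done → 1.
3 needed 1 and 5, now all done → 3.

2, 4, 5, 6, 7, 1, 3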